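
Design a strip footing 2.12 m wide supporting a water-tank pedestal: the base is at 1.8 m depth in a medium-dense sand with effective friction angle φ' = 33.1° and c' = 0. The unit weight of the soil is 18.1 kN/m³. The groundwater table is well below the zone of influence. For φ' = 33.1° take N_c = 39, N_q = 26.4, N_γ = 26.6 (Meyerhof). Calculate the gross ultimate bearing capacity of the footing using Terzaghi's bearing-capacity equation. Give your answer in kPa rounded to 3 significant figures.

q = γ·D_f = 18.1 × 1.8 = 32.58 kPa.
q·N_q = 32.58 × 26.4 = 860.11 kPa
0.5·γ·B·N_γ = 0.5 × 18.1 × 2.12 × 26.6 = 510.35 kPa
q_ult = 860.11 + 510.35 = 1370.5 kPa.

q_ult ≈ 1370 kPa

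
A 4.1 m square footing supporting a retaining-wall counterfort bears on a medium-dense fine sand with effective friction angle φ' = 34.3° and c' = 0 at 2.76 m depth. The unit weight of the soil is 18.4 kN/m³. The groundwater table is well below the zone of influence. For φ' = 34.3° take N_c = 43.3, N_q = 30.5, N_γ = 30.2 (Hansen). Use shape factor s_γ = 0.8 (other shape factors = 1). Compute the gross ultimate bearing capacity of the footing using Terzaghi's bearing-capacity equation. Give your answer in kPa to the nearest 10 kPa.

q = γ·D_f = 18.4 × 2.76 = 50.784 kPa.
q·N_q = 50.784 × 30.5 = 1548.9 kPa
0.5·γ·B·N_γ·s_γ = 0.5 × 18.4 × 4.1 × 30.2 × 0.8 = 911.32 kPa
q_ult = 1548.9 + 911.32 = 2460.2 kPa.

q_ult ≈ 2460 kPa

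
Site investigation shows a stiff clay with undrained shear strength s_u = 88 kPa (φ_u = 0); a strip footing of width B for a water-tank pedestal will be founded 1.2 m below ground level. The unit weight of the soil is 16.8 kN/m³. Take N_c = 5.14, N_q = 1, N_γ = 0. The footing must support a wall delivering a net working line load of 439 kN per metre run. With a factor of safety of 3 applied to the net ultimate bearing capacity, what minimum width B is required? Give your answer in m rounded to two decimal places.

Effective surcharge at the founding depth q = γ·D_f = 16.8 × 1.2 = 20.16 kPa.
q_ult = c·N_c + q·N_q
     = 88 × 5.14 + 20.16 × 1
     = 452.32 + 20.16 = 472.48 kPa.
For φ = 0 the ½γBN_γ term vanishes, so q_ult is independent of B. q_net = 472.48 − 20.16 = 452.32 kPa; q_all(net) = 452.32/3 = 150.77 kPa.
Required width B = w / q_all(net) = 439 / 150.77 = 2.912 m.

B = 2.91 m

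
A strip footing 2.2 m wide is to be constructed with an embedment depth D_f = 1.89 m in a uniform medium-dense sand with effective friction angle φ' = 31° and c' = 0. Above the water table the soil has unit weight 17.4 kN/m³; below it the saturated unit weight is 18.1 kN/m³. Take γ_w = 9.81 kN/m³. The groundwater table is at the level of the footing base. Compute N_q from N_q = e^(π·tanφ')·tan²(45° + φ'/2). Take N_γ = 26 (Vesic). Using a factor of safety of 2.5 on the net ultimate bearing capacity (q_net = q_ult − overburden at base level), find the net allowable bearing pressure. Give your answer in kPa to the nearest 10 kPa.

N_q = e^(π·tan31°)·tan²(60.5°) = 20.63.
Effective surcharge at the founding depth q = γ·D_f = 17.4 × 1.89 = 32.886 kPa.
The water table coincides with the base, so in the self-weight term γ → γ' = 8.29 kN/m³.
q_ult = q·N_q + 0.5·γ·B·N_γ
     = 32.886 × 20.631 + 0.5 × 8.29 × 2.2 × 26
     = 678.46 + 237.09 = 915.56 kPa.
q_net = 915.56 − 32.886 = 882.67 kPa.
q_all(net) = 882.67 / 2.5 = 353.07 kPa.

q_all(net) ≈ 350 kPa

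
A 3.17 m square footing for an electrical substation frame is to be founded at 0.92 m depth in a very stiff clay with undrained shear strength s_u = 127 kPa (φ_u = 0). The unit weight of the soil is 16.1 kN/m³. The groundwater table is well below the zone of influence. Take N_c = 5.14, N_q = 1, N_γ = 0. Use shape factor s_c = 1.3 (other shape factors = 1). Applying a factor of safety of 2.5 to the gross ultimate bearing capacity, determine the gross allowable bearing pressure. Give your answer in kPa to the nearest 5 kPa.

q_all ≈ 345 kPa

q = γ·D_f = 16.1 × 0.92 = 14.812 kPa.
c·N_c·s_c = 127 × 5.14 × 1.3 = 848.61 kPa
q·N_q = 14.812 × 1 = 14.812 kPa
q_ult = 848.61 + 14.812 = 863.43 kPa.
q_all = q_ult / FS = 863.43 / 2.5 = 345.37 kPa.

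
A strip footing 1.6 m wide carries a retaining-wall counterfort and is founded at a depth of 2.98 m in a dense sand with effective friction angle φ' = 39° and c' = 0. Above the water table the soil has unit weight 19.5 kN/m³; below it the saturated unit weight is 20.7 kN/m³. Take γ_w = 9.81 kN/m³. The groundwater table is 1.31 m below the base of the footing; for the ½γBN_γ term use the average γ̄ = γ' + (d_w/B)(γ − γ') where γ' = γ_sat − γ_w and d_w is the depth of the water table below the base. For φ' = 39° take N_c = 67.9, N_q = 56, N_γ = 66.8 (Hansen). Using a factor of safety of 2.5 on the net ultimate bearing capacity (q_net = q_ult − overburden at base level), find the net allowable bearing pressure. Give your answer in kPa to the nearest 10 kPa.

q = γ·D_f = 19.5 × 2.98 = 58.11 kPa.
γ' = 10.89 kN/m³; averaging over the depth B below the base, γ̄ = γ' + (d_w/B)(γ − γ') = 17.939 kN/m³.
q·N_q = 58.11 × 56 = 3254.2 kPa
0.5·γ·B·N_γ = 0.5 × 17.939 × 1.6 × 66.8 = 958.68 kPa
q_ult = 3254.2 + 958.68 = 4212.8 kPa.
q_net = 4212.8 − 58.11 = 4154.7 kPa.
q_all(net) = 4154.7 / 2.5 = 1661.9 kPa.

q_all(net) ≈ 1660 kPa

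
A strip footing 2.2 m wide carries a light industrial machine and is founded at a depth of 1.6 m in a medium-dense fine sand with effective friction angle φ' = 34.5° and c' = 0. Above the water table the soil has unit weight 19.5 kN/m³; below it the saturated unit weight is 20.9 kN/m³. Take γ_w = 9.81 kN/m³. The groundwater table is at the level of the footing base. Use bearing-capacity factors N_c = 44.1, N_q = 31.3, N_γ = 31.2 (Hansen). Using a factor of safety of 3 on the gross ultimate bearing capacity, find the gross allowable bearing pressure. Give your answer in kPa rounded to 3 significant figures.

q_all ≈ 452 kPa

q = γ·D_f = 19.5 × 1.6 = 31.2 kPa.
For the ½γBN_γ term take γ' = 20.9 − 9.81 = 11.09 kN/m³ (soil below base is submerged).
q·N_q = 31.2 × 31.3 = 976.56 kPa
0.5·γ·B·N_γ = 0.5 × 11.09 × 2.2 × 31.2 = 380.61 kPa
q_ult = 976.56 + 380.61 = 1357.2 kPa.
q_all = 1357.2 / 3 = 452.39 kPa.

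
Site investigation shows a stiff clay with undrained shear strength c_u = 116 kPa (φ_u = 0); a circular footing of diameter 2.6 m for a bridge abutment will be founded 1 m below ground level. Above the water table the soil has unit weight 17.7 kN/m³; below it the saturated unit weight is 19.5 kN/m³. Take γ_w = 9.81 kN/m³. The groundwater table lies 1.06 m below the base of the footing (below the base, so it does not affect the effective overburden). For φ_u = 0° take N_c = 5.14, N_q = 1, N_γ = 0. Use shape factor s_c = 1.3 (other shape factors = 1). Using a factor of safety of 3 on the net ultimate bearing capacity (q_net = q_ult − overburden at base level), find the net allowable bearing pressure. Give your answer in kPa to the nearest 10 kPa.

q_all(net) ≈ 260 kPa

Effective surcharge at the founding depth q = γ·D_f = 17.7 × 1 = 17.7 kPa.
q_ult = c·N_c·s_c + q·N_q
     = 116 × 5.14 × 1.3 + 17.7 × 1
     = 775.11 + 17.7 = 792.81 kPa.
q_net = 792.81 − 17.7 = 775.11 kPa.
q_all(net) = 775.11 / 3 = 258.37 kPa.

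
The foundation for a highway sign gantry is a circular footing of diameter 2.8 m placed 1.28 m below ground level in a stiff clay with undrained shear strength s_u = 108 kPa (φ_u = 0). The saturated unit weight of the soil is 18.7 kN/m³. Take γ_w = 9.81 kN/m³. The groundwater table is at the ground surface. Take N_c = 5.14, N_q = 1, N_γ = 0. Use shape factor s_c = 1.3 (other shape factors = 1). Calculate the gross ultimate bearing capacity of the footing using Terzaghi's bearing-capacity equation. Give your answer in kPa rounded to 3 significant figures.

q_ult ≈ 733 kPa

γ' = 18.7 − 9.81 = 8.89 kN/m³ (submerged throughout). q = 8.89 × 1.28 = 11.379 kPa.
c·N_c·s_c = 108 × 5.14 × 1.3 = 721.66 kPa
q·N_q = 11.379 × 1 = 11.379 kPa
q_ult = 721.66 + 11.379 = 733.04 kPa.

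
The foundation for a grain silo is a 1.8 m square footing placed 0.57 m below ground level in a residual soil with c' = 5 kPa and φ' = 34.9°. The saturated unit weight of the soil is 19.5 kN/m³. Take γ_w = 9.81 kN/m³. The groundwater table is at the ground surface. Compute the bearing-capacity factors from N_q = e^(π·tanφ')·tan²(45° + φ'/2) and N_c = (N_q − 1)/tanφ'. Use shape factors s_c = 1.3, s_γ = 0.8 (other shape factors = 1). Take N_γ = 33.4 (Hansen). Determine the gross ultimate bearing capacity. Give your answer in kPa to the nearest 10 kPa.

tan34.9° = 0.6976, so N_q = e^(π×0.6976)·tan²(62.45°) = 8.95 × 3.674 = 32.89.
N_c = (32.89 − 1)/tan34.9° = 45.71.
γ' = 19.5 − 9.81 = 9.69 kN/m³ (submerged throughout). q = 9.69 × 0.57 = 5.5233 kPa; the same γ' applies in the ½γBN_γ term.
c·N_c·s_c = 5 × 45.706 × 1.3 = 297.09 kPa
q·N_q = 5.5233 × 32.885 = 181.63 kPa
0.5·γ·B·N_γ·s_γ = 0.5 × 9.69 × 1.8 × 33.4 × 0.8 = 233.03 kPa
q_ult = 297.09 + 181.63 + 233.03 = 711.75 kPa.

q_ult ≈ 710 kPa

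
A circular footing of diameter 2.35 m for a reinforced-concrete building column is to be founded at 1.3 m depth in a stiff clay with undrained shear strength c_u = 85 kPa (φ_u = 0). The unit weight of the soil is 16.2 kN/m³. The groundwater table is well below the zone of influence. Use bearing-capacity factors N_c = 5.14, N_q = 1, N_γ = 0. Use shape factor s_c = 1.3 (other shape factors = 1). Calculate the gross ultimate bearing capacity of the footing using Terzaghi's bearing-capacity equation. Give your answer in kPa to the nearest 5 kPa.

q_ult ≈ 590 kPa

Effective surcharge at the founding depth q = γ·D_f = 16.2 × 1.3 = 21.06 kPa.
q_ult = c·N_c·s_c + q·N_q
     = 85 × 5.14 × 1.3 + 21.06 × 1
     = 567.97 + 21.06 = 589.03 kPa.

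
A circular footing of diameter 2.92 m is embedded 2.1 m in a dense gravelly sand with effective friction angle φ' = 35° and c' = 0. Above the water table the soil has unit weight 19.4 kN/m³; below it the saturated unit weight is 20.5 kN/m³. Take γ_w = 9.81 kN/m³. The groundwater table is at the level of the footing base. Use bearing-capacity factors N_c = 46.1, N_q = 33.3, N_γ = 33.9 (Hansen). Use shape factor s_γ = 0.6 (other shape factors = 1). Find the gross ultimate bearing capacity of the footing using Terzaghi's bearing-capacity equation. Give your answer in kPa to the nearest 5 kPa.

q_ult ≈ 1675 kPa

q = γ·D_f = 19.4 × 2.1 = 40.74 kPa.
For the ½γBN_γ term take γ' = 20.5 − 9.81 = 10.69 kN/m³ (soil below base is submerged).
q·N_q = 40.74 × 33.3 = 1356.6 kPa
0.5·γ·B·N_γ·s_γ = 0.5 × 10.69 × 2.92 × 33.9 × 0.6 = 317.45 kPa
q_ult = 1356.6 + 317.45 = 1674.1 kPa.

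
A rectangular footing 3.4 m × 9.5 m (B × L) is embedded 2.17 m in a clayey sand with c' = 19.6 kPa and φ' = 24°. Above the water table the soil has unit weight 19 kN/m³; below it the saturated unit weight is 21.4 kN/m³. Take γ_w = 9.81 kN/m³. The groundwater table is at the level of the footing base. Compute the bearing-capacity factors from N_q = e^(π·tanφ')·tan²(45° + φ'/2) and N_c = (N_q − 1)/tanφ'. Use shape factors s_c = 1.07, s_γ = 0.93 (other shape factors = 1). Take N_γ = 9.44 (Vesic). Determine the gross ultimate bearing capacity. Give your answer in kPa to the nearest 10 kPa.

q_ult ≈ 970 kPa

tan24° = 0.4452, so N_q = e^(π×0.4452)·tan²(57°) = 4.05 × 2.371 = 9.6.
N_c = (9.6 − 1)/tan24° = 19.32.
Effective surcharge at the founding depth q = γ·D_f = 19 × 2.17 = 41.23 kPa.
The water table coincides with the base, so in the self-weight term γ → γ' = 11.59 kN/m³.
q_ult = c·N_c·s_c + q·N_q + 0.5·γ·B·N_γ·s_γ
     = 19.6 × 19.324 × 1.07 + 41.23 × 9.6034 + 0.5 × 11.59 × 3.4 × 9.44 × 0.93
     = 405.25 + 395.95 + 172.98 = 974.18 kPa.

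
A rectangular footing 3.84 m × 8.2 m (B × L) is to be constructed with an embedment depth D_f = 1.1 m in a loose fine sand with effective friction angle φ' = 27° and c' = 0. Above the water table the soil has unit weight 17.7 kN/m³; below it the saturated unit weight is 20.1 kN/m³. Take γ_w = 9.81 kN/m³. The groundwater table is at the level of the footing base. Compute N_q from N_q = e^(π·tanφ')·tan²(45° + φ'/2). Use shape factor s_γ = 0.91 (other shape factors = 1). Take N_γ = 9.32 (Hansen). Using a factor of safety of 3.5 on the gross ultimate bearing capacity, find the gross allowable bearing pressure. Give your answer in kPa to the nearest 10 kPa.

N_q = e^(π·tan27°)·tan²(58.5°) = 13.2.
Overburden at base level: q = 17.7 × 1.1 = 19.47 kPa.
Below the base the soil is submerged, so the ½γBN_γ term uses γ' = 20.1 − 9.81 = 10.29 kN/m³.
Surcharge term q·N_q = 19.47 × 13.199 = 256.99 kPa; self-weight term 0.5·γ·B·N_γ·s_γ = 0.5 × 10.29 × 3.84 × 9.32 × 0.91 = 167.56 kPa.
q_ult = 256.99 + 167.56 = 424.55 kPa.
q_all = 424.55 / 3.5 = 121.3 kPa.

q_all ≈ 120 kPa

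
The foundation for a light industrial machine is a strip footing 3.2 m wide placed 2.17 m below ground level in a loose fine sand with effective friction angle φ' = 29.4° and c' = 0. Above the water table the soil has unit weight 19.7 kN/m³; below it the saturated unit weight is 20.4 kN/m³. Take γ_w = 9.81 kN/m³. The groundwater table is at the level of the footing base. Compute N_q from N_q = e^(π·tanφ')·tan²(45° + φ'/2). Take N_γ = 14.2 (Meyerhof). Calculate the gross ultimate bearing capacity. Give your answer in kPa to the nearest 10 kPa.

q_ult ≈ 980 kPa

tan29.4° = 0.5635, so N_q = e^(π×0.5635)·tan²(59.7°) = 5.872 × 2.929 = 17.2.
Effective surcharge at the founding depth q = γ·D_f = 19.7 × 2.17 = 42.749 kPa.
The water table coincides with the base, so in the self-weight term γ → γ' = 10.59 kN/m³.
q_ult = q·N_q + 0.5·γ·B·N_γ
     = 42.749 × 17.196 + 0.5 × 10.59 × 3.2 × 14.2
     = 735.13 + 240.6 = 975.73 kPa.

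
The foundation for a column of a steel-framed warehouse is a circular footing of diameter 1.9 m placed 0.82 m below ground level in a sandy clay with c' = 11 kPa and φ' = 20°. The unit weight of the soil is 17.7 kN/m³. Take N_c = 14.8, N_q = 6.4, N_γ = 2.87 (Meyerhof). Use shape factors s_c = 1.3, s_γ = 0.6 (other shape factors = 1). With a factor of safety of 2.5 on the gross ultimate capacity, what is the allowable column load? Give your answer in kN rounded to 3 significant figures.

P_all ≈ 378 kN

q = γ·D_f = 17.7 × 0.82 = 14.514 kPa.
c·N_c·s_c = 11 × 14.8 × 1.3 = 211.64 kPa
q·N_q = 14.514 × 6.4 = 92.89 kPa
0.5·γ·B·N_γ·s_γ = 0.5 × 17.7 × 1.9 × 2.87 × 0.6 = 28.955 kPa
q_ult = 211.64 + 92.89 + 28.955 = 333.49 kPa.
Gross allowable pressure q_all = 333.49 / 2.5 = 133.39 kPa.
Footing area = 2.8353 m², so allowable column load = 133.39 × 2.8353 = 378.21 kN.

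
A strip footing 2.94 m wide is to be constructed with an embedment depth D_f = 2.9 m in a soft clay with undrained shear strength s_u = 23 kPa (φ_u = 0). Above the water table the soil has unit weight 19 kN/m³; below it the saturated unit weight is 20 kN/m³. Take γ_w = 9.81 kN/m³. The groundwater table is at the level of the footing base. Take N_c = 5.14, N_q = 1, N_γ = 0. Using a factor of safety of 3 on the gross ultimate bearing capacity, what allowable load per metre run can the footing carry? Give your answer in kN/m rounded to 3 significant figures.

q = γ·D_f = 19 × 2.9 = 55.1 kPa.
c·N_c = 23 × 5.14 = 118.22 kPa
q·N_q = 55.1 × 1 = 55.1 kPa
q_ult = 118.22 + 55.1 = 173.32 kPa.
Gross allowable pressure q_all = 173.32 / 3 = 57.773 kPa.
Allowable wall load = q_all × B = 57.773 × 2.94 = 169.85 kN per metre run.

≈ 170 kN/m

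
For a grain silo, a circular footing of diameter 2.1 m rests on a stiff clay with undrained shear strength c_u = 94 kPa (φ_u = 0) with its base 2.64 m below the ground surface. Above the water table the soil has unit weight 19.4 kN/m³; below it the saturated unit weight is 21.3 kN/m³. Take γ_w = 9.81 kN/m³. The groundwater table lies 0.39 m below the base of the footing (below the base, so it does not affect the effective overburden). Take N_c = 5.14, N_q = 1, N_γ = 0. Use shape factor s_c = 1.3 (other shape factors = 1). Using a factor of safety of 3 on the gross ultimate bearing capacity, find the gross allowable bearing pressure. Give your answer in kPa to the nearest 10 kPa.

Effective surcharge at the founding depth q = γ·D_f = 19.4 × 2.64 = 51.216 kPa.
q_ult = c·N_c·s_c + q·N_q
     = 94 × 5.14 × 1.3 + 51.216 × 1
     = 628.11 + 51.216 = 679.32 kPa.
q_all = 679.32 / 3 = 226.44 kPa.

q_all ≈ 230 kPa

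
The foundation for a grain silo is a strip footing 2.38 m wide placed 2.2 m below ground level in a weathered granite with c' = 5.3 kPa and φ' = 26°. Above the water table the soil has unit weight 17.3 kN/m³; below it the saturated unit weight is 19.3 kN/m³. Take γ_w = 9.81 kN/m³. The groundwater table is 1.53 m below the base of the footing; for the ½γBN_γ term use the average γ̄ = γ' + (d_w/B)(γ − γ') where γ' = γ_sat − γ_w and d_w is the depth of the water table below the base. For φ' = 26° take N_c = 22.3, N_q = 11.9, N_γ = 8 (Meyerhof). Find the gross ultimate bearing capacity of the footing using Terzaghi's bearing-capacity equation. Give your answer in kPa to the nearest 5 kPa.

q = γ·D_f = 17.3 × 2.2 = 38.06 kPa.
γ' = 9.49 kN/m³; averaging over the depth B below the base, γ̄ = γ' + (d_w/B)(γ − γ') = 14.511 kN/m³.
c·N_c = 5.3 × 22.3 = 118.19 kPa
q·N_q = 38.06 × 11.9 = 452.91 kPa
0.5·γ·B·N_γ = 0.5 × 14.511 × 2.38 × 8 = 138.14 kPa
q_ult = 118.19 + 452.91 + 138.14 = 709.25 kPa.

q_ult ≈ 710 kPa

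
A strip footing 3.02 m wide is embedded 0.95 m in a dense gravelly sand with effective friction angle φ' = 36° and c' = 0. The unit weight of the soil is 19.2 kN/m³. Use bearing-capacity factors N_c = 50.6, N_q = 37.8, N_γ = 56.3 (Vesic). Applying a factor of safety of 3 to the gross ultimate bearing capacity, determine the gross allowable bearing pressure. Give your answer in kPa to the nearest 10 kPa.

q_all ≈ 770 kPa

Effective surcharge at the founding depth q = γ·D_f = 19.2 × 0.95 = 18.24 kPa.
q_ult = q·N_q + 0.5·γ·B·N_γ
     = 18.24 × 37.8 + 0.5 × 19.2 × 3.02 × 56.3
     = 689.47 + 1632.2 = 2321.7 kPa.
q_all = q_ult / FS = 2321.7 / 3 = 773.91 kPa.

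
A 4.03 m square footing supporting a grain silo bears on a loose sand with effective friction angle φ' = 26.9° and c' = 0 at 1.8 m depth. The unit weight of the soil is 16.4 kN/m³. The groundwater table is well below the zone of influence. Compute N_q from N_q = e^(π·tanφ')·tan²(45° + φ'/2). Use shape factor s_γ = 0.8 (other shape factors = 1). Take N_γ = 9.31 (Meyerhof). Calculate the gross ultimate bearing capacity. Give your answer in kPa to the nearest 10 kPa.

tan26.9° = 0.5073, so N_q = e^(π×0.5073)·tan²(58.45°) = 4.923 × 2.653 = 13.06.
q = γ·D_f = 16.4 × 1.8 = 29.52 kPa.
q·N_q = 29.52 × 13.057 = 385.45 kPa
0.5·γ·B·N_γ·s_γ = 0.5 × 16.4 × 4.03 × 9.31 × 0.8 = 246.13 kPa
q_ult = 385.45 + 246.13 = 631.57 kPa.

q_ult ≈ 630 kPa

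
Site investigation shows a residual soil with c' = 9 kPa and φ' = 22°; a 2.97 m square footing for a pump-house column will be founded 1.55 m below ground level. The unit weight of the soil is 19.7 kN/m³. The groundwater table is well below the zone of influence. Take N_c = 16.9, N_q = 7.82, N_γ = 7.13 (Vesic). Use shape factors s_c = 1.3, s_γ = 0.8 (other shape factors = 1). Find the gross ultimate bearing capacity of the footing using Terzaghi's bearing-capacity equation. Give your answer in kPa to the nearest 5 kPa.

q_ult ≈ 605 kPa

Effective surcharge at the founding depth q = γ·D_f = 19.7 × 1.55 = 30.535 kPa.
q_ult = c·N_c·s_c + q·N_q + 0.5·γ·B·N_γ·s_γ
     = 9 × 16.9 × 1.3 + 30.535 × 7.82 + 0.5 × 19.7 × 2.97 × 7.13 × 0.8
     = 197.73 + 238.78 + 166.87 = 603.38 kPa.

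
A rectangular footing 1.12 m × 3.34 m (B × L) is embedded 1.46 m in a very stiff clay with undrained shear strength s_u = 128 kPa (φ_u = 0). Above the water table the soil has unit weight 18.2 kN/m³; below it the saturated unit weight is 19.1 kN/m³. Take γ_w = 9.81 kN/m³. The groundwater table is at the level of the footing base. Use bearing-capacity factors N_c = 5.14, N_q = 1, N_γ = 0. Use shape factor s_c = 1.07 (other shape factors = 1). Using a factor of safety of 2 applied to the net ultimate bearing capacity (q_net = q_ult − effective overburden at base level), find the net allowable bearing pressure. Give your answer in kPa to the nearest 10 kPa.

Overburden at base level: q = 18.2 × 1.46 = 26.572 kPa.
Cohesion term c·N_c·s_c = 128 × 5.14 × 1.07 = 703.97 kPa; surcharge term q·N_q = 26.572 × 1 = 26.572 kPa.
q_ult = 703.97 + 26.572 = 730.55 kPa.
Net ultimate: q_net = 730.55 − 26.572 = 703.97 kPa.
q_all(net) = 703.97 / 2 = 351.99 kPa.

q_all(net) ≈ 350 kPa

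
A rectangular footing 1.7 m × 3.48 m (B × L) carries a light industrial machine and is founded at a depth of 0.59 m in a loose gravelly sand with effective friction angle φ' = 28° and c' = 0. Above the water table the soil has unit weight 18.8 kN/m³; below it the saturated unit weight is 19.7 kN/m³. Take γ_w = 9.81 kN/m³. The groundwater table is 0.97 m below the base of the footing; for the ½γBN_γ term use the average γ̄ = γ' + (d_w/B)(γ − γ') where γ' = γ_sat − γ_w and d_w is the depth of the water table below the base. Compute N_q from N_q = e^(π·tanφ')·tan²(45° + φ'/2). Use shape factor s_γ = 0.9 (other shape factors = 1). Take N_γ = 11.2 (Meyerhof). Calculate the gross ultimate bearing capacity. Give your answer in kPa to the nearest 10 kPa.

tan28° = 0.5317, so N_q = e^(π×0.5317)·tan²(59°) = 5.314 × 2.77 = 14.72.
q = γ·D_f = 18.8 × 0.59 = 11.092 kPa.
γ' = 9.89 kN/m³; averaging over the depth B below the base, γ̄ = γ' + (d_w/B)(γ − γ') = 14.974 kN/m³.
q·N_q = 11.092 × 14.72 = 163.27 kPa
0.5·γ·B·N_γ·s_γ = 0.5 × 14.974 × 1.7 × 11.2 × 0.9 = 128.3 kPa
q_ult = 163.27 + 128.3 = 291.57 kPa.

q_ult ≈ 290 kPa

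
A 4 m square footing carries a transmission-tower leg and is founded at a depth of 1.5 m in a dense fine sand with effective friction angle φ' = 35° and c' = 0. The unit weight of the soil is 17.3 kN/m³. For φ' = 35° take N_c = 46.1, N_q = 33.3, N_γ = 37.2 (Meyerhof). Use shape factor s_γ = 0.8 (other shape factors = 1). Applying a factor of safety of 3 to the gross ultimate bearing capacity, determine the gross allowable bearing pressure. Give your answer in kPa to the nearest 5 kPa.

q_all ≈ 630 kPa

Effective surcharge at the founding depth q = γ·D_f = 17.3 × 1.5 = 25.95 kPa.
q_ult = q·N_q + 0.5·γ·B·N_γ·s_γ
     = 25.95 × 33.3 + 0.5 × 17.3 × 4 × 37.2 × 0.8
     = 864.13 + 1029.7 = 1893.8 kPa.
q_all = q_ult / FS = 1893.8 / 3 = 631.28 kPa.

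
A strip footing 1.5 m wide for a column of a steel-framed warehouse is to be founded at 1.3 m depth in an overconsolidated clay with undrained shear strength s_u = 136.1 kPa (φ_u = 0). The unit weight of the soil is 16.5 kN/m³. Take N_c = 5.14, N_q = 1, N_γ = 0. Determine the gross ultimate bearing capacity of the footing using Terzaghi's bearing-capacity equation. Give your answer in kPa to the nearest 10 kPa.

q = γ·D_f = 16.5 × 1.3 = 21.45 kPa.
c·N_c = 136.1 × 5.14 = 699.55 kPa
q·N_q = 21.45 × 1 = 21.45 kPa
q_ult = 699.55 + 21.45 = 721 kPa.

q_ult ≈ 720 kPa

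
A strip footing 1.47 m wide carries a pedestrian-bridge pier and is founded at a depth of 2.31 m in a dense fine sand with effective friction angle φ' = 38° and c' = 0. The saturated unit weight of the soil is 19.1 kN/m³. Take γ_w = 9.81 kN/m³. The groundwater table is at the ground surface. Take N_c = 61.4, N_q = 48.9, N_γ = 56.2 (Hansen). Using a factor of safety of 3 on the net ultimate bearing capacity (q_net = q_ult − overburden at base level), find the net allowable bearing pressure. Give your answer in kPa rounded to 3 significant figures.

q_all(net) ≈ 471 kPa

With the water table at the surface the whole profile is submerged: γ' = 19.1 − 9.81 = 9.29 kN/m³, so q = γ'·D_f = 21.46 kPa; the same γ' applies in the ½γBN_γ term.
q_ult = q·N_q + 0.5·γ·B·N_γ
     = 21.46 × 48.9 + 0.5 × 9.29 × 1.47 × 56.2
     = 1049.4 + 383.74 = 1433.1 kPa.
q_net = 1433.1 − 21.46 = 1411.7 kPa.
q_all(net) = 1411.7 / 3 = 470.56 kPa.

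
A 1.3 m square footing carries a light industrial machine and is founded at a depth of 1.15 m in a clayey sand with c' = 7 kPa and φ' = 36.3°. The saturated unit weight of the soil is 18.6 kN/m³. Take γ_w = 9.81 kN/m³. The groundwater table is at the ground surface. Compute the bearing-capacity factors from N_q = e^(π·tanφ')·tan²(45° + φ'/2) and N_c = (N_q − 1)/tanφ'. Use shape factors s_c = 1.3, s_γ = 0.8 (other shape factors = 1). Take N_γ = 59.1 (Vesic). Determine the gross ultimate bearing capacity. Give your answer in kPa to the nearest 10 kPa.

tan36.3° = 0.7346, so N_q = e^(π×0.7346)·tan²(63.15°) = 10.052 × 3.902 = 39.22.
N_c = (39.22 − 1)/tan36.3° = 52.03.
With the water table at the surface the whole profile is submerged: γ' = 18.6 − 9.81 = 8.79 kN/m³, so q = γ'·D_f = 10.109 kPa; the same γ' applies in the ½γBN_γ term.
q_ult = c·N_c·s_c + q·N_q + 0.5·γ·B·N_γ·s_γ
     = 7 × 52.034 × 1.3 + 10.109 × 39.222 + 0.5 × 8.79 × 1.3 × 59.1 × 0.8
     = 473.51 + 396.48 + 270.13 = 1140.1 kPa.

q_ult ≈ 1140 kPa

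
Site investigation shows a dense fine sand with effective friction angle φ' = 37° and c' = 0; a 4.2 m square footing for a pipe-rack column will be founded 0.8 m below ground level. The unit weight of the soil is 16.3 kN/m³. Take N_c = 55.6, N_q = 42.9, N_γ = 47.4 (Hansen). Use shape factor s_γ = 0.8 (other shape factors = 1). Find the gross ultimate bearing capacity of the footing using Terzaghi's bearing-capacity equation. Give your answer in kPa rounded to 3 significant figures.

q_ult ≈ 1860 kPa

Overburden at base level: q = 16.3 × 0.8 = 13.04 kPa.
Surcharge term q·N_q = 13.04 × 42.9 = 559.42 kPa; self-weight term 0.5·γ·B·N_γ·s_γ = 0.5 × 16.3 × 4.2 × 47.4 × 0.8 = 1298 kPa.
q_ult = 559.42 + 1298 = 1857.4 kPa.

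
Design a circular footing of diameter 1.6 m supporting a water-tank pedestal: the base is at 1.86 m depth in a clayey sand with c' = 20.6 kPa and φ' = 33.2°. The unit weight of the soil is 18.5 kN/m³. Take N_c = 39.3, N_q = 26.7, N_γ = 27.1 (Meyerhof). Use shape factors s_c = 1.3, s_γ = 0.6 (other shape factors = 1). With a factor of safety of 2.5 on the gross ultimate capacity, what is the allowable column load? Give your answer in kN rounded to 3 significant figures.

P_all ≈ 1780 kN

q = γ·D_f = 18.5 × 1.86 = 34.41 kPa.
c·N_c·s_c = 20.6 × 39.3 × 1.3 = 1052.5 kPa
q·N_q = 34.41 × 26.7 = 918.75 kPa
0.5·γ·B·N_γ·s_γ = 0.5 × 18.5 × 1.6 × 27.1 × 0.6 = 240.65 kPa
q_ult = 1052.5 + 918.75 + 240.65 = 2211.8 kPa.
Gross allowable pressure q_all = 2211.8 / 2.5 = 884.74 kPa.
Footing area = 2.0106 m², so allowable column load = 884.74 × 2.0106 = 1778.9 kN.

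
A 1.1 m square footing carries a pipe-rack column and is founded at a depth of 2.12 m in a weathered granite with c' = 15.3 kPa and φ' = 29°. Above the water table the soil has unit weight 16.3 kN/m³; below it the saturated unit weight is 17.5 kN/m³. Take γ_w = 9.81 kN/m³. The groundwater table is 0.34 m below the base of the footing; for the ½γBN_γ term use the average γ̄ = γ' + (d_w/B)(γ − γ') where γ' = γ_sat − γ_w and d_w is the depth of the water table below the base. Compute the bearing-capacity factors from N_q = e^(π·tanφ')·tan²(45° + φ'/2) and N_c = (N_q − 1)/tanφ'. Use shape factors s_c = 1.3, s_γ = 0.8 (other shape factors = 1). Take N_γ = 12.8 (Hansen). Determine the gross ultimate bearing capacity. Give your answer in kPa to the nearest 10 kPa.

tan29° = 0.5543, so N_q = e^(π×0.5543)·tan²(59.5°) = 5.705 × 2.882 = 16.44.
N_c = (16.44 − 1)/tan29° = 27.86.
Effective surcharge at the founding depth q = γ·D_f = 16.3 × 2.12 = 34.556 kPa.
With d_w = 0.34 m < B, γ̄ = 7.69 + (0.34/1.1) × (16.3 − 7.69) = 10.351 kN/m³.
q_ult = c·N_c·s_c + q·N_q + 0.5·γ·B·N_γ·s_γ
     = 15.3 × 27.86 × 1.3 + 34.556 × 16.443 + 0.5 × 10.351 × 1.1 × 12.8 × 0.8
     = 554.14 + 568.21 + 58.298 = 1180.7 kPa.

q_ult ≈ 1180 kPa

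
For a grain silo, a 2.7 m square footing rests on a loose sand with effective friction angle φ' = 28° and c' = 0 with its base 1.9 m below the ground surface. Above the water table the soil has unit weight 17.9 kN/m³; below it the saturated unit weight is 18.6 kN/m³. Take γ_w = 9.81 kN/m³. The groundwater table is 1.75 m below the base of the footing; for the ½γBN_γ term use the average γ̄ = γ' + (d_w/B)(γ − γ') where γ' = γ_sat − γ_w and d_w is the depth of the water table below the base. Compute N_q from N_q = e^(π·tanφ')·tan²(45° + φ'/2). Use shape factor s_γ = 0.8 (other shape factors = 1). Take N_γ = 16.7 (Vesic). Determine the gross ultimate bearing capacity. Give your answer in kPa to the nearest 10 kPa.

q_ult ≈ 770 kPa

tan28° = 0.5317, so N_q = e^(π×0.5317)·tan²(59°) = 5.314 × 2.77 = 14.72.
q = γ·D_f = 17.9 × 1.9 = 34.01 kPa.
γ' = 8.79 kN/m³; averaging over the depth B below the base, γ̄ = γ' + (d_w/B)(γ − γ') = 14.695 kN/m³.
q·N_q = 34.01 × 14.72 = 500.62 kPa
0.5·γ·B·N_γ·s_γ = 0.5 × 14.695 × 2.7 × 16.7 × 0.8 = 265.03 kPa
q_ult = 500.62 + 265.03 = 765.66 kPa.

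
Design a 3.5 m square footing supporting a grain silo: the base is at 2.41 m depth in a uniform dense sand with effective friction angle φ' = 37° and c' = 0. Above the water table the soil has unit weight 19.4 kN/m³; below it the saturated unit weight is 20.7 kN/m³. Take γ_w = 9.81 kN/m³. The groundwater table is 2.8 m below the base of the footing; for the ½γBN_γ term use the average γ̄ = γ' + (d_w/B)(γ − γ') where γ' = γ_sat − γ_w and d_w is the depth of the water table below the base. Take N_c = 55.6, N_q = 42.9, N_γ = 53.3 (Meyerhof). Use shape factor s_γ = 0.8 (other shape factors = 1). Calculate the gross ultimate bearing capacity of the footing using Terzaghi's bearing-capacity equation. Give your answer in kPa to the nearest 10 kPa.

q_ult ≈ 3330 kPa

q = γ·D_f = 19.4 × 2.41 = 46.754 kPa.
γ' = 10.89 kN/m³; averaging over the depth B below the base, γ̄ = γ' + (d_w/B)(γ − γ') = 17.698 kN/m³.
q·N_q = 46.754 × 42.9 = 2005.7 kPa
0.5·γ·B·N_γ·s_γ = 0.5 × 17.698 × 3.5 × 53.3 × 0.8 = 1320.6 kPa
q_ult = 2005.7 + 1320.6 = 3326.4 kPa.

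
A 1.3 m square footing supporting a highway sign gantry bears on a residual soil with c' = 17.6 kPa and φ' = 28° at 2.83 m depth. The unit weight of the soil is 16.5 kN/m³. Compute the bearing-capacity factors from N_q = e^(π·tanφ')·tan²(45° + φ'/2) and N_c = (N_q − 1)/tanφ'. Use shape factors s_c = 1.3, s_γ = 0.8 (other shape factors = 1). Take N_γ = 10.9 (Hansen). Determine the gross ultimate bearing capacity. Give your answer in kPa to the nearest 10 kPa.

tan28° = 0.5317, so N_q = e^(π×0.5317)·tan²(59°) = 5.314 × 2.77 = 14.72.
N_c = (14.72 − 1)/tan28° = 25.8.
q = γ·D_f = 16.5 × 2.83 = 46.695 kPa.
c·N_c·s_c = 17.6 × 25.803 × 1.3 = 590.38 kPa
q·N_q = 46.695 × 14.72 = 687.34 kPa
0.5·γ·B·N_γ·s_γ = 0.5 × 16.5 × 1.3 × 10.9 × 0.8 = 93.522 kPa
q_ult = 590.38 + 687.34 + 93.522 = 1371.2 kPa.

q_ult ≈ 1370 kPa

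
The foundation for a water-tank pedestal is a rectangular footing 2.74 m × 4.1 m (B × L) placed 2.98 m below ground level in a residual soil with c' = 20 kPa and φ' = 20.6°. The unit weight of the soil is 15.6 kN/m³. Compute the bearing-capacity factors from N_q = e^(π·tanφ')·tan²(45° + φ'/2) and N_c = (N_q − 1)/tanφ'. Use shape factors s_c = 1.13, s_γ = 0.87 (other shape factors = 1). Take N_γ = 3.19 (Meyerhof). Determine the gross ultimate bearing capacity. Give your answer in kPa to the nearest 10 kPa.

tan20.6° = 0.3759, so N_q = e^(π×0.3759)·tan²(55.3°) = 3.257 × 2.086 = 6.79.
N_c = (6.79 − 1)/tan20.6° = 15.41.
Overburden at base level: q = 15.6 × 2.98 = 46.488 kPa.
Cohesion term c·N_c·s_c = 20 × 15.413 × 1.13 = 348.33 kPa; surcharge term q·N_q = 46.488 × 6.7933 = 315.81 kPa; self-weight term 0.5·γ·B·N_γ·s_γ = 0.5 × 15.6 × 2.74 × 3.19 × 0.87 = 59.314 kPa.
q_ult = 348.33 + 315.81 + 59.314 = 723.45 kPa.

q_ult ≈ 720 kPa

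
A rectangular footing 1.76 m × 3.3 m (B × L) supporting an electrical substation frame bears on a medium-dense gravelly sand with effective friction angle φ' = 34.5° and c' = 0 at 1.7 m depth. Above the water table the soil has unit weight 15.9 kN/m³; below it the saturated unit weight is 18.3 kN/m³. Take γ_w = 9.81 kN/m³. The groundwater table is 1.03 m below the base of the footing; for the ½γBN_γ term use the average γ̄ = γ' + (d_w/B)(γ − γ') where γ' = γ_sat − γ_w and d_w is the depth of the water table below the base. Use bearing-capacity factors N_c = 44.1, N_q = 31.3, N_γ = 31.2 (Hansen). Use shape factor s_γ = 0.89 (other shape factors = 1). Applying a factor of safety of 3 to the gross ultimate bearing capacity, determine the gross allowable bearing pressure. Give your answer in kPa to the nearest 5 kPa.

q_all ≈ 385 kPa

Overburden at base level: q = 15.9 × 1.7 = 27.03 kPa.
The water table is 1.03 m below the base (< B = 1.76 m), so the ½γBN_γ term uses γ̄ = γ' + (d_w/B)(γ − γ') = 8.49 + (1.03/1.76)(15.9 − 8.49) = 12.827 kN/m³.
Surcharge term q·N_q = 27.03 × 31.3 = 846.04 kPa; self-weight term 0.5·γ·B·N_γ·s_γ = 0.5 × 12.827 × 1.76 × 31.2 × 0.89 = 313.43 kPa.
q_ult = 846.04 + 313.43 = 1159.5 kPa.
q_all = q_ult / FS = 1159.5 / 3 = 386.49 kPa.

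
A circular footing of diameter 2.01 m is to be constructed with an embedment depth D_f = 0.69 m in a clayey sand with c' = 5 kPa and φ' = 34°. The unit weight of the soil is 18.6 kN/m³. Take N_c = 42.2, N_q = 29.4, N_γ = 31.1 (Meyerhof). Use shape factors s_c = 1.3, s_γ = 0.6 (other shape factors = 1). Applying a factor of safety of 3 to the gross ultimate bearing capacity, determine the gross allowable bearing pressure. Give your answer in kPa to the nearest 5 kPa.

q = γ·D_f = 18.6 × 0.69 = 12.834 kPa.
c·N_c·s_c = 5 × 42.2 × 1.3 = 274.3 kPa
q·N_q = 12.834 × 29.4 = 377.32 kPa
0.5·γ·B·N_γ·s_γ = 0.5 × 18.6 × 2.01 × 31.1 × 0.6 = 348.81 kPa
q_ult = 274.3 + 377.32 + 348.81 = 1000.4 kPa.
q_all = q_ult / FS = 1000.4 / 3 = 333.48 kPa.

q_all ≈ 335 kPa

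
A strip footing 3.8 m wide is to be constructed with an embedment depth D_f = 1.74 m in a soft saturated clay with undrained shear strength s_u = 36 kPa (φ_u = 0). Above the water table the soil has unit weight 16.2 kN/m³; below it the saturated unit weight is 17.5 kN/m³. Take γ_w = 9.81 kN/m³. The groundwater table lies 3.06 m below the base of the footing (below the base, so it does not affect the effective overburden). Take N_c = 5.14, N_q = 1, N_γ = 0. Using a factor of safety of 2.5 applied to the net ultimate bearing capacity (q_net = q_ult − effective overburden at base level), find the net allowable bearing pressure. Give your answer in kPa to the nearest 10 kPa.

q_all(net) ≈ 70 kPa

q = γ·D_f = 16.2 × 1.74 = 28.188 kPa.
c·N_c = 36 × 5.14 = 185.04 kPa
q·N_q = 28.188 × 1 = 28.188 kPa
q_ult = 185.04 + 28.188 = 213.23 kPa.
Net ultimate: q_net = 213.23 − 28.188 = 185.04 kPa.
q_all(net) = 185.04 / 2.5 = 74.016 kPa.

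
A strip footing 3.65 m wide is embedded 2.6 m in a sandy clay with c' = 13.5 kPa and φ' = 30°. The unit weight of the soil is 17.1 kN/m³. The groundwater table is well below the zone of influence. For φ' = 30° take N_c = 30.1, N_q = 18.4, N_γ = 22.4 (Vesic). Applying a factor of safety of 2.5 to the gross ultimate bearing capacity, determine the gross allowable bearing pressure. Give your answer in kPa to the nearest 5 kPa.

q_all ≈ 770 kPa

Overburden at base level: q = 17.1 × 2.6 = 44.46 kPa.
Cohesion term c·N_c = 13.5 × 30.1 = 406.35 kPa; surcharge term q·N_q = 44.46 × 18.4 = 818.06 kPa; self-weight term 0.5·γ·B·N_γ = 0.5 × 17.1 × 3.65 × 22.4 = 699.05 kPa.
q_ult = 406.35 + 818.06 + 699.05 = 1923.5 kPa.
q_all = q_ult / FS = 1923.5 / 2.5 = 769.38 kPa.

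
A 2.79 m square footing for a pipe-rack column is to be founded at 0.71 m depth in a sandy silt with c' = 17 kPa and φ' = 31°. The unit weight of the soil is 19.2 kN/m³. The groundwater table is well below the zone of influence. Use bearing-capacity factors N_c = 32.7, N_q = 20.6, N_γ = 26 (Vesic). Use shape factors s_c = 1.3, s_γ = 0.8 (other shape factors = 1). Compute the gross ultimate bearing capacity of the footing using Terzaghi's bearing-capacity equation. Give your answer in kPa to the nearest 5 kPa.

Effective surcharge at the founding depth q = γ·D_f = 19.2 × 0.71 = 13.632 kPa.
q_ult = c·N_c·s_c + q·N_q + 0.5·γ·B·N_γ·s_γ
     = 17 × 32.7 × 1.3 + 13.632 × 20.6 + 0.5 × 19.2 × 2.79 × 26 × 0.8
     = 722.67 + 280.82 + 557.11 = 1560.6 kPa.

q_ult ≈ 1560 kPa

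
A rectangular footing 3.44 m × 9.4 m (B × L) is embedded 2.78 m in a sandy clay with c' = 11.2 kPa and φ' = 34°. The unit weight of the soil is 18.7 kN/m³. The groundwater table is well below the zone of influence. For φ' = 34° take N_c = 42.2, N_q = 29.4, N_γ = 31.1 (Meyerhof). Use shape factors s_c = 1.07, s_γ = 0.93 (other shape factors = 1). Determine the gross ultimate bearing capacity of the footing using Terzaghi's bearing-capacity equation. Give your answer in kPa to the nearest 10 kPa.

Effective surcharge at the founding depth q = γ·D_f = 18.7 × 2.78 = 51.986 kPa.
q_ult = c·N_c·s_c + q·N_q + 0.5·γ·B·N_γ·s_γ
     = 11.2 × 42.2 × 1.07 + 51.986 × 29.4 + 0.5 × 18.7 × 3.44 × 31.1 × 0.93
     = 505.72 + 1528.4 + 930.28 = 2964.4 kPa.

q_ult ≈ 2960 kPa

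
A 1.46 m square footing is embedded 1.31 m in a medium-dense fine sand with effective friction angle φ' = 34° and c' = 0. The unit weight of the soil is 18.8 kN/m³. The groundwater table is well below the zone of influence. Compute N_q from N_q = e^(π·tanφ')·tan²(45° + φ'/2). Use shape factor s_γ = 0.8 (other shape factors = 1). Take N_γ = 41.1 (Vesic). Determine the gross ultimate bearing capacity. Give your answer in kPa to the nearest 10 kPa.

q_ult ≈ 1180 kPa

tan34° = 0.6745, so N_q = e^(π×0.6745)·tan²(62°) = 8.323 × 3.537 = 29.44.
Overburden at base level: q = 18.8 × 1.31 = 24.628 kPa.
Surcharge term q·N_q = 24.628 × 29.44 = 725.04 kPa; self-weight term 0.5·γ·B·N_γ·s_γ = 0.5 × 18.8 × 1.46 × 41.1 × 0.8 = 451.25 kPa.
q_ult = 725.04 + 451.25 = 1176.3 kPa.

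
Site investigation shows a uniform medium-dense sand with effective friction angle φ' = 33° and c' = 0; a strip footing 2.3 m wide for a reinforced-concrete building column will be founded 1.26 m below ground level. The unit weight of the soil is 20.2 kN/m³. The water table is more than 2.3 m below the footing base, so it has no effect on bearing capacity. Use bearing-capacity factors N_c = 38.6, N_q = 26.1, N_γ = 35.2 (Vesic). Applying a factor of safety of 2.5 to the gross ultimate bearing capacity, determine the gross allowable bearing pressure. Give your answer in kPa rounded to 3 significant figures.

q_all ≈ 593 kPa

Effective surcharge at the founding depth q = γ·D_f = 20.2 × 1.26 = 25.452 kPa.
q_ult = q·N_q + 0.5·γ·B·N_γ
     = 25.452 × 26.1 + 0.5 × 20.2 × 2.3 × 35.2
     = 664.3 + 817.7 = 1482 kPa.
q_all = q_ult / FS = 1482 / 2.5 = 592.8 kPa.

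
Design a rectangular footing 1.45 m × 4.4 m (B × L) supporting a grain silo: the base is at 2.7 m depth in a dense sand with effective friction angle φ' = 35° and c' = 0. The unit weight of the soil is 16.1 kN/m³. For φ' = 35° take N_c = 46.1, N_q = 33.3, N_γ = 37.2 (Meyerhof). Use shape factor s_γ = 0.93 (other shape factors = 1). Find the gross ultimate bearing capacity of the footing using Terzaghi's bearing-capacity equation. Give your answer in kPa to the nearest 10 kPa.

q_ult ≈ 1850 kPa

q = γ·D_f = 16.1 × 2.7 = 43.47 kPa.
q·N_q = 43.47 × 33.3 = 1447.6 kPa
0.5·γ·B·N_γ·s_γ = 0.5 × 16.1 × 1.45 × 37.2 × 0.93 = 403.82 kPa
q_ult = 1447.6 + 403.82 = 1851.4 kPa.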